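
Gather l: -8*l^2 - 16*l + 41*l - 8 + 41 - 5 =-8*l^2 + 25*l + 28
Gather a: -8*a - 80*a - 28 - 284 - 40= -88*a - 352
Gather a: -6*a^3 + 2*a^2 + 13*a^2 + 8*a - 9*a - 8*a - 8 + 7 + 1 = -6*a^3 + 15*a^2 - 9*a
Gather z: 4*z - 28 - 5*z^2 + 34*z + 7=-5*z^2 + 38*z - 21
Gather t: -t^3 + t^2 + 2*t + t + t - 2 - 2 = -t^3 + t^2 + 4*t - 4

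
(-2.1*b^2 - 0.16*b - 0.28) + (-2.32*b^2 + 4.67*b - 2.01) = -4.42*b^2 + 4.51*b - 2.29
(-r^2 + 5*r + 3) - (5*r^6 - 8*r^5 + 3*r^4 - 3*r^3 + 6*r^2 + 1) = -5*r^6 + 8*r^5 - 3*r^4 + 3*r^3 - 7*r^2 + 5*r + 2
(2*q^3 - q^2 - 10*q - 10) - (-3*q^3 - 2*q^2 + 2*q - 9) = 5*q^3 + q^2 - 12*q - 1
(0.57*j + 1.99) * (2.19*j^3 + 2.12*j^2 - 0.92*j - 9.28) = 1.2483*j^4 + 5.5665*j^3 + 3.6944*j^2 - 7.1204*j - 18.4672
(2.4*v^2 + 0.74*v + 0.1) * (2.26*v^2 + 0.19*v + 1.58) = 5.424*v^4 + 2.1284*v^3 + 4.1586*v^2 + 1.1882*v + 0.158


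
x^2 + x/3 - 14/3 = (x - 2)*(x + 7/3)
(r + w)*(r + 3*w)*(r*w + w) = r^3*w + 4*r^2*w^2 + r^2*w + 3*r*w^3 + 4*r*w^2 + 3*w^3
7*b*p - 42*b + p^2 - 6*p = (7*b + p)*(p - 6)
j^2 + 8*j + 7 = (j + 1)*(j + 7)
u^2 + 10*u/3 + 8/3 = (u + 4/3)*(u + 2)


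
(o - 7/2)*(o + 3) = o^2 - o/2 - 21/2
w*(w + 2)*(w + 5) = w^3 + 7*w^2 + 10*w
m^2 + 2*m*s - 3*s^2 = (m - s)*(m + 3*s)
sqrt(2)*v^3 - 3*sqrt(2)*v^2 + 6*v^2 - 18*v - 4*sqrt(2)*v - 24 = (v - 4)*(v + 3*sqrt(2))*(sqrt(2)*v + sqrt(2))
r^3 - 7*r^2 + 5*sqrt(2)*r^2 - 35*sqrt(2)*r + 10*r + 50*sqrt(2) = (r - 5)*(r - 2)*(r + 5*sqrt(2))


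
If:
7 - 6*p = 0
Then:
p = 7/6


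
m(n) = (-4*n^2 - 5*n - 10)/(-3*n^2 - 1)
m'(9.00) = -0.03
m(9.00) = 1.55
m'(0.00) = 5.00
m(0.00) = 10.00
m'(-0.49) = 9.08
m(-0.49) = 4.95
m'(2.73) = -0.46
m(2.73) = 2.29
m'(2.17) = -0.78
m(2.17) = 2.62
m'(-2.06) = 0.26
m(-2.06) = 1.21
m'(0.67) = -6.64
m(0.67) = 6.45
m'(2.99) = -0.37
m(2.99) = 2.18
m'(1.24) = -2.62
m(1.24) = 3.98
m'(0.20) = -4.78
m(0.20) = 9.96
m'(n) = 6*n*(-4*n^2 - 5*n - 10)/(-3*n^2 - 1)^2 + (-8*n - 5)/(-3*n^2 - 1) = (-15*n^2 - 52*n + 5)/(9*n^4 + 6*n^2 + 1)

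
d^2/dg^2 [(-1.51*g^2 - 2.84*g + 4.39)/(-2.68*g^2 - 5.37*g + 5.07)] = (-2.66660000000002*g^3 - 66.0807600000001*g^2 - 147.54204*g - 140.2152)/(19.248832*g^6 + 115.708464*g^5 + 122.604372*g^4 - 282.938319*g^3 - 231.941853*g^2 + 414.105939*g - 130.323843)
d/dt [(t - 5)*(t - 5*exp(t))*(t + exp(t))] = (t - 5)*(t - 5*exp(t))*(exp(t) + 1) - (t - 5)*(t + exp(t))*(5*exp(t) - 1) + (t - 5*exp(t))*(t + exp(t))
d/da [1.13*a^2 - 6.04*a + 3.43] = 2.26*a - 6.04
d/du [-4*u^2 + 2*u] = 2 - 8*u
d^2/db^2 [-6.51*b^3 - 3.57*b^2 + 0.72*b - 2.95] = -39.06*b - 7.14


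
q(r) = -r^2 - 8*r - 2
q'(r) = -2*r - 8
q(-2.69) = 12.28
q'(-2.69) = -2.62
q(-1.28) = 6.60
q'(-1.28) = -5.44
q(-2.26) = 10.97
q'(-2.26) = -3.48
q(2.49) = -28.12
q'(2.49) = -12.98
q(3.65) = -44.52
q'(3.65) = -15.30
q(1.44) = -15.59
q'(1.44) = -10.88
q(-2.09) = 10.35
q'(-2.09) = -3.82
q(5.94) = -84.80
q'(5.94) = -19.88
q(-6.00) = 10.00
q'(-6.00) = 4.00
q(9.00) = -155.00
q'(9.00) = -26.00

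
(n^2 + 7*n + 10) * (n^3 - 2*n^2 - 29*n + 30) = n^5 + 5*n^4 - 33*n^3 - 193*n^2 - 80*n + 300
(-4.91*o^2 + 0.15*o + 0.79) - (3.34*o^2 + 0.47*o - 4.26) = -8.25*o^2 - 0.32*o + 5.05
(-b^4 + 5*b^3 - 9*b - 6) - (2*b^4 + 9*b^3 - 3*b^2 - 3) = -3*b^4 - 4*b^3 + 3*b^2 - 9*b - 3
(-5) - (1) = -6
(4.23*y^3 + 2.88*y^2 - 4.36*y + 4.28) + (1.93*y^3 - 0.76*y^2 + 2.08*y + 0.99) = 6.16*y^3 + 2.12*y^2 - 2.28*y + 5.27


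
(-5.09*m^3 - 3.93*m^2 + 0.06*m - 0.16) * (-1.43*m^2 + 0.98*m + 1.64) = 7.2787*m^5 + 0.6317*m^4 - 12.2848*m^3 - 6.1576*m^2 - 0.0584*m - 0.2624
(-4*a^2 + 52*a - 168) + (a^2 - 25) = -3*a^2 + 52*a - 193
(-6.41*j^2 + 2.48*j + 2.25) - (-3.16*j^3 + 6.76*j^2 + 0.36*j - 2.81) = 3.16*j^3 - 13.17*j^2 + 2.12*j + 5.06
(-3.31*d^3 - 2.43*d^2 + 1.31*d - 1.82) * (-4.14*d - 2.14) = 13.7034*d^4 + 17.1436*d^3 - 0.223199999999999*d^2 + 4.7314*d + 3.8948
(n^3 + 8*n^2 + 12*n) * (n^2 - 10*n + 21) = n^5 - 2*n^4 - 47*n^3 + 48*n^2 + 252*n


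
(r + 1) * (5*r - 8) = 5*r^2 - 3*r - 8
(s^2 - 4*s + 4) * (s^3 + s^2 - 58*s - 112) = s^5 - 3*s^4 - 58*s^3 + 124*s^2 + 216*s - 448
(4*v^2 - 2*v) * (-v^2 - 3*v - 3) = -4*v^4 - 10*v^3 - 6*v^2 + 6*v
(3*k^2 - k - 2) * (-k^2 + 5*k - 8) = -3*k^4 + 16*k^3 - 27*k^2 - 2*k + 16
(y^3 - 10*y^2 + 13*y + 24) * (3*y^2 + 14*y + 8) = 3*y^5 - 16*y^4 - 93*y^3 + 174*y^2 + 440*y + 192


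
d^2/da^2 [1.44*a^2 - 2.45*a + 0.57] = 2.88000000000000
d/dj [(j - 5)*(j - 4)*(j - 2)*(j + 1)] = 4*j^3 - 30*j^2 + 54*j - 2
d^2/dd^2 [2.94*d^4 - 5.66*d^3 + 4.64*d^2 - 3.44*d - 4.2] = 35.28*d^2 - 33.96*d + 9.28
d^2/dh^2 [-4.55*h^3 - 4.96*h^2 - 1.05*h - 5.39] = -27.3*h - 9.92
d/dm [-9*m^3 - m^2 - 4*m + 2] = -27*m^2 - 2*m - 4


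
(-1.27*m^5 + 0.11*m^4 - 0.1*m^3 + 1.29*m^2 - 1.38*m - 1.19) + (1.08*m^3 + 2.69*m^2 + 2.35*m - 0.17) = -1.27*m^5 + 0.11*m^4 + 0.98*m^3 + 3.98*m^2 + 0.97*m - 1.36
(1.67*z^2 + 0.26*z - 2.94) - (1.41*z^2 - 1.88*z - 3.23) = 0.26*z^2 + 2.14*z + 0.29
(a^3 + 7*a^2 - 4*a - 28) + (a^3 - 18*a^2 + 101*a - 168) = 2*a^3 - 11*a^2 + 97*a - 196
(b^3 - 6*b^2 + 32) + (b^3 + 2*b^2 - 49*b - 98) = 2*b^3 - 4*b^2 - 49*b - 66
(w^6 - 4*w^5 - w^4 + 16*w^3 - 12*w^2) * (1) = w^6 - 4*w^5 - w^4 + 16*w^3 - 12*w^2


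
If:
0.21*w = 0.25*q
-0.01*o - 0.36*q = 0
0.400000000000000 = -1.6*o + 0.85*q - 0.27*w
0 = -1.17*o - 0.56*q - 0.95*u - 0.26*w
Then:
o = -0.25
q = 0.01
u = 0.30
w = 0.01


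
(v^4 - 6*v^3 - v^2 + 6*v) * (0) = 0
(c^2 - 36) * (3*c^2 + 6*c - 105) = 3*c^4 + 6*c^3 - 213*c^2 - 216*c + 3780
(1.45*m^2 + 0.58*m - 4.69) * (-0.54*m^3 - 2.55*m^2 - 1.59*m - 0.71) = -0.783*m^5 - 4.0107*m^4 - 1.2519*m^3 + 10.0078*m^2 + 7.0453*m + 3.3299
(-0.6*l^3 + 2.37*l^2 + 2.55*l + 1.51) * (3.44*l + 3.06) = -2.064*l^4 + 6.3168*l^3 + 16.0242*l^2 + 12.9974*l + 4.6206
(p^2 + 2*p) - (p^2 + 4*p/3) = 2*p/3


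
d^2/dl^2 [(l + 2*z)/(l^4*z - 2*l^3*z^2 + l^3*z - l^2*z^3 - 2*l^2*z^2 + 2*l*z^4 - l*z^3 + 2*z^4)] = 2*((l + 2*z)*(-4*l^3 + 6*l^2*z - 3*l^2 + 2*l*z^2 + 4*l*z - 2*z^3 + z^2)^2 + (-4*l^3 + 6*l^2*z - 3*l^2 + 2*l*z^2 + 4*l*z - 2*z^3 + z^2 + (l + 2*z)*(-6*l^2 + 6*l*z - 3*l + z^2 + 2*z))*(l^4 - 2*l^3*z + l^3 - l^2*z^2 - 2*l^2*z + 2*l*z^3 - l*z^2 + 2*z^3))/(z*(l^4 - 2*l^3*z + l^3 - l^2*z^2 - 2*l^2*z + 2*l*z^3 - l*z^2 + 2*z^3)^3)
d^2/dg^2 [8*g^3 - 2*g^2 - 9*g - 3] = 48*g - 4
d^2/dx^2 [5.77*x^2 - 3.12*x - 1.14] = 11.5400000000000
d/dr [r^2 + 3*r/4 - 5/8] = 2*r + 3/4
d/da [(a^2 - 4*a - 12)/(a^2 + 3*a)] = (7*a^2 + 24*a + 36)/(a^2*(a^2 + 6*a + 9))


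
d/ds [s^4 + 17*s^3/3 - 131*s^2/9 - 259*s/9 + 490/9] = 4*s^3 + 17*s^2 - 262*s/9 - 259/9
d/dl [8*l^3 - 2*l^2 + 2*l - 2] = 24*l^2 - 4*l + 2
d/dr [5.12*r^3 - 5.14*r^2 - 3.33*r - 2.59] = 15.36*r^2 - 10.28*r - 3.33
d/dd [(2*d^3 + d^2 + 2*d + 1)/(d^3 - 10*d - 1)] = (-d^4 - 44*d^3 - 19*d^2 - 2*d + 8)/(d^6 - 20*d^4 - 2*d^3 + 100*d^2 + 20*d + 1)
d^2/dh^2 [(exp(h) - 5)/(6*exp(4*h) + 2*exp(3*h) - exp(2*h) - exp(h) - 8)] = (324*exp(8*h) - 2748*exp(7*h) - 1376*exp(6*h) + 228*exp(5*h) + 1145*exp(4*h) - 3633*exp(3*h) - 783*exp(2*h) + 147*exp(h) + 104)*exp(h)/(216*exp(12*h) + 216*exp(11*h) - 36*exp(10*h) - 172*exp(9*h) - 930*exp(8*h) - 546*exp(7*h) + 221*exp(6*h) + 387*exp(5*h) + 1221*exp(4*h) + 335*exp(3*h) - 216*exp(2*h) - 192*exp(h) - 512)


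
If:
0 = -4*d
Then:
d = 0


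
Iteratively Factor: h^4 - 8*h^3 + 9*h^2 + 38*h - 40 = (h - 1)*(h^3 - 7*h^2 + 2*h + 40) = (h - 4)*(h - 1)*(h^2 - 3*h - 10) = (h - 4)*(h - 1)*(h + 2)*(h - 5)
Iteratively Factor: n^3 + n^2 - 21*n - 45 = (n - 5)*(n^2 + 6*n + 9) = (n - 5)*(n + 3)*(n + 3)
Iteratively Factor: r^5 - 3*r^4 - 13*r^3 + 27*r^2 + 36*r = (r + 1)*(r^4 - 4*r^3 - 9*r^2 + 36*r) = (r + 1)*(r + 3)*(r^3 - 7*r^2 + 12*r) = (r - 3)*(r + 1)*(r + 3)*(r^2 - 4*r) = r*(r - 3)*(r + 1)*(r + 3)*(r - 4)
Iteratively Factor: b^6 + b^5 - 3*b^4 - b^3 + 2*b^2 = (b - 1)*(b^5 + 2*b^4 - b^3 - 2*b^2) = b*(b - 1)*(b^4 + 2*b^3 - b^2 - 2*b) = b^2*(b - 1)*(b^3 + 2*b^2 - b - 2) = b^2*(b - 1)^2*(b^2 + 3*b + 2) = b^2*(b - 1)^2*(b + 2)*(b + 1)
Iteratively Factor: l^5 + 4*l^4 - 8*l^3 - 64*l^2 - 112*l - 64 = (l + 2)*(l^4 + 2*l^3 - 12*l^2 - 40*l - 32) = (l + 2)^2*(l^3 - 12*l - 16) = (l + 2)^3*(l^2 - 2*l - 8) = (l - 4)*(l + 2)^3*(l + 2)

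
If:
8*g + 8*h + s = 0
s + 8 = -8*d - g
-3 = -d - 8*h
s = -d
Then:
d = -61/58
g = -37/58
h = 235/464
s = 61/58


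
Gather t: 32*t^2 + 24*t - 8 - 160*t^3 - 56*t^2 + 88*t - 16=-160*t^3 - 24*t^2 + 112*t - 24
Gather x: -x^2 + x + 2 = -x^2 + x + 2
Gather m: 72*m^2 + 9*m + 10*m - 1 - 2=72*m^2 + 19*m - 3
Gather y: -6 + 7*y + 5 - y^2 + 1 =-y^2 + 7*y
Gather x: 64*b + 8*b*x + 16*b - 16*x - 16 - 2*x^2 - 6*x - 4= 80*b - 2*x^2 + x*(8*b - 22) - 20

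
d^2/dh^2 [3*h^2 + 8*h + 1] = 6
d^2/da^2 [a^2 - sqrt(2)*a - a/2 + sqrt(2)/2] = 2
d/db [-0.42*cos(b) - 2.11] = 0.42*sin(b)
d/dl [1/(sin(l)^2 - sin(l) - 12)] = (1 - 2*sin(l))*cos(l)/(sin(l) + cos(l)^2 + 11)^2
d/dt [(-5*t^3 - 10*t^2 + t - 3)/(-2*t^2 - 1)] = (10*t^4 + 17*t^2 + 8*t - 1)/(4*t^4 + 4*t^2 + 1)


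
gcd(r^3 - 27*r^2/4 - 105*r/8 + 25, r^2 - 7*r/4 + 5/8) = r - 5/4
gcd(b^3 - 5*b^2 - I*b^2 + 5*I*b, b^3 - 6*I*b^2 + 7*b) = b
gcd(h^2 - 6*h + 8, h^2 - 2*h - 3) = 1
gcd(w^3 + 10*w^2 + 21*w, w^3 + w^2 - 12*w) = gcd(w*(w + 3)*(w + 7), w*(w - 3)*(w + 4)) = w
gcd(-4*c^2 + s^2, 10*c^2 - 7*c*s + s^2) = -2*c + s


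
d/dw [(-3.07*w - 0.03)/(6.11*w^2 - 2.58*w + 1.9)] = (18.7577*w^2 + 0.3666*w - 5.9104)/(37.3321*w^4 - 31.5276*w^3 + 29.8744*w^2 - 9.804*w + 3.61)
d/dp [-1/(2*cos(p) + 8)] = -sin(p)/(2*(cos(p) + 4)^2)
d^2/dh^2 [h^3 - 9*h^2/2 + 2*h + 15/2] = 6*h - 9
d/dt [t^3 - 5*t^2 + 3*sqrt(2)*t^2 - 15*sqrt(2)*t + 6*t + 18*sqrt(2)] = 3*t^2 - 10*t + 6*sqrt(2)*t - 15*sqrt(2) + 6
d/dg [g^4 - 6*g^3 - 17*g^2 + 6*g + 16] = 4*g^3 - 18*g^2 - 34*g + 6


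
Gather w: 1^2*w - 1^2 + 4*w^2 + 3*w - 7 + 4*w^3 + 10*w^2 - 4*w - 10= 4*w^3 + 14*w^2 - 18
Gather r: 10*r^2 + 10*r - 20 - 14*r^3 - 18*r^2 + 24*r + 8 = -14*r^3 - 8*r^2 + 34*r - 12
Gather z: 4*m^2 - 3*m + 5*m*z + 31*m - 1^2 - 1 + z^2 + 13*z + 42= 4*m^2 + 28*m + z^2 + z*(5*m + 13) + 40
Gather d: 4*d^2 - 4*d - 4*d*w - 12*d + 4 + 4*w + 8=4*d^2 + d*(-4*w - 16) + 4*w + 12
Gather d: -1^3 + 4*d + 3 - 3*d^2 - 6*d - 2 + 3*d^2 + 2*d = 0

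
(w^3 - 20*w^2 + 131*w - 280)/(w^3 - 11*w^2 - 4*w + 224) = (w - 5)/(w + 4)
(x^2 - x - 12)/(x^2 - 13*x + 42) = (x^2 - x - 12)/(x^2 - 13*x + 42)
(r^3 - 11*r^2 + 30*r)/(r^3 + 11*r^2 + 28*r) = (r^2 - 11*r + 30)/(r^2 + 11*r + 28)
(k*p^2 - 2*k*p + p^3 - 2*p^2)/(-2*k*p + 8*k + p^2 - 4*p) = p*(-k*p + 2*k - p^2 + 2*p)/(2*k*p - 8*k - p^2 + 4*p)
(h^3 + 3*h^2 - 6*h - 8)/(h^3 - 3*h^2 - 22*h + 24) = (h^2 - h - 2)/(h^2 - 7*h + 6)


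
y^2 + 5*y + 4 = (y + 1)*(y + 4)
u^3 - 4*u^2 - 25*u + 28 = (u - 7)*(u - 1)*(u + 4)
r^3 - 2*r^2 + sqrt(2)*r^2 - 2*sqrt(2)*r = r*(r - 2)*(r + sqrt(2))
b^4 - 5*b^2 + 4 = (b - 2)*(b - 1)*(b + 1)*(b + 2)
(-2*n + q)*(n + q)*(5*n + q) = -10*n^3 - 7*n^2*q + 4*n*q^2 + q^3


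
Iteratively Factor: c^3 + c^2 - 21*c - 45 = (c + 3)*(c^2 - 2*c - 15) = (c + 3)^2*(c - 5)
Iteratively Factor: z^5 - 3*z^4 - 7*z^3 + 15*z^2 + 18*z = (z)*(z^4 - 3*z^3 - 7*z^2 + 15*z + 18) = z*(z - 3)*(z^3 - 7*z - 6) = z*(z - 3)^2*(z^2 + 3*z + 2) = z*(z - 3)^2*(z + 2)*(z + 1)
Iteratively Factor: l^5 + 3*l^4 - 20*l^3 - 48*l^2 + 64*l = (l + 4)*(l^4 - l^3 - 16*l^2 + 16*l) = l*(l + 4)*(l^3 - l^2 - 16*l + 16) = l*(l - 1)*(l + 4)*(l^2 - 16) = l*(l - 4)*(l - 1)*(l + 4)*(l + 4)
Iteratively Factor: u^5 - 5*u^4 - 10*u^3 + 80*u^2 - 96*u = (u - 4)*(u^4 - u^3 - 14*u^2 + 24*u) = (u - 4)*(u - 3)*(u^3 + 2*u^2 - 8*u) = u*(u - 4)*(u - 3)*(u^2 + 2*u - 8) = u*(u - 4)*(u - 3)*(u + 4)*(u - 2)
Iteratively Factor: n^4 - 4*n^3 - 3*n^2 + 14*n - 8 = (n - 4)*(n^3 - 3*n + 2) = (n - 4)*(n - 1)*(n^2 + n - 2) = (n - 4)*(n - 1)*(n + 2)*(n - 1)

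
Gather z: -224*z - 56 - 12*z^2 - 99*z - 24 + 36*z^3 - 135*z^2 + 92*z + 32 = 36*z^3 - 147*z^2 - 231*z - 48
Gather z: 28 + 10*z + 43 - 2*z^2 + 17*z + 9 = -2*z^2 + 27*z + 80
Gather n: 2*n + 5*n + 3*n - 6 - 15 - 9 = 10*n - 30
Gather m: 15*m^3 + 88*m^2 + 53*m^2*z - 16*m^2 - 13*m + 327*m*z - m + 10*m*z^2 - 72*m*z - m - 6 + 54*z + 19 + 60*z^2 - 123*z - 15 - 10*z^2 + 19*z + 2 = 15*m^3 + m^2*(53*z + 72) + m*(10*z^2 + 255*z - 15) + 50*z^2 - 50*z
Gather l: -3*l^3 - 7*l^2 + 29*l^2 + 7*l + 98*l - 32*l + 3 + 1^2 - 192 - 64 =-3*l^3 + 22*l^2 + 73*l - 252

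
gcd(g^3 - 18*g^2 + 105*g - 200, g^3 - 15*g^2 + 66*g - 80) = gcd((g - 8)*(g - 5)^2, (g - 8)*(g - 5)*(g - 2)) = g^2 - 13*g + 40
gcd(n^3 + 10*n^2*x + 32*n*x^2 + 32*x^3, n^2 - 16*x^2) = n + 4*x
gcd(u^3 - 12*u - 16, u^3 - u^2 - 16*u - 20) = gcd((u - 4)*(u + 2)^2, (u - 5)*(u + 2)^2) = u^2 + 4*u + 4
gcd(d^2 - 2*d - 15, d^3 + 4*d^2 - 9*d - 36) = d + 3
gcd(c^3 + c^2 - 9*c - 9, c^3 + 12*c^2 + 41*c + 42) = c + 3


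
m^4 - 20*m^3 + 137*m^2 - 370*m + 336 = (m - 8)*(m - 7)*(m - 3)*(m - 2)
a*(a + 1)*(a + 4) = a^3 + 5*a^2 + 4*a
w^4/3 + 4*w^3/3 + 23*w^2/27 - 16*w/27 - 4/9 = (w/3 + 1/3)*(w - 2/3)*(w + 2/3)*(w + 3)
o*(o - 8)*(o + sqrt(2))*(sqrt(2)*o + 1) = sqrt(2)*o^4 - 8*sqrt(2)*o^3 + 3*o^3 - 24*o^2 + sqrt(2)*o^2 - 8*sqrt(2)*o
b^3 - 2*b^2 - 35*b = b*(b - 7)*(b + 5)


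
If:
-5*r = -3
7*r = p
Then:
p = 21/5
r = 3/5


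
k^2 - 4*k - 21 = (k - 7)*(k + 3)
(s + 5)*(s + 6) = s^2 + 11*s + 30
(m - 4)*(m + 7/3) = m^2 - 5*m/3 - 28/3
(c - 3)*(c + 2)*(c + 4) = c^3 + 3*c^2 - 10*c - 24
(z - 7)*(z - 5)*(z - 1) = z^3 - 13*z^2 + 47*z - 35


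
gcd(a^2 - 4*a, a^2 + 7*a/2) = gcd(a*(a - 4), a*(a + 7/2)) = a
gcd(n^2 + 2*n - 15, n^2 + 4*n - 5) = n + 5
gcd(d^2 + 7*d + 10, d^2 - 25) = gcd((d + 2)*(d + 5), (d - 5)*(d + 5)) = d + 5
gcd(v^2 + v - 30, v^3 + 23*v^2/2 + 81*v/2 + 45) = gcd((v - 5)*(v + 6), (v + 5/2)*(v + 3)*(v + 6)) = v + 6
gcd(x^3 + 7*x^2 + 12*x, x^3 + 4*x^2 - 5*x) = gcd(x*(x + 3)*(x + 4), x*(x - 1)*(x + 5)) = x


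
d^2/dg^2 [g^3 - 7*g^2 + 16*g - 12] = 6*g - 14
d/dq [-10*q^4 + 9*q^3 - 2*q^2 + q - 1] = -40*q^3 + 27*q^2 - 4*q + 1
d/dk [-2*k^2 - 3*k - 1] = -4*k - 3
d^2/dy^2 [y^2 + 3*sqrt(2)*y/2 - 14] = 2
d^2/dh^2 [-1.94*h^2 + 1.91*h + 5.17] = -3.88000000000000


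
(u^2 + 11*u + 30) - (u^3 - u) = -u^3 + u^2 + 12*u + 30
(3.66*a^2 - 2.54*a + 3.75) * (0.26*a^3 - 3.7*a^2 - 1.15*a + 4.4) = 0.9516*a^5 - 14.2024*a^4 + 6.164*a^3 + 5.15*a^2 - 15.4885*a + 16.5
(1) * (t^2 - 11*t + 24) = t^2 - 11*t + 24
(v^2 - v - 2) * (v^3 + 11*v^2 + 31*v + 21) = v^5 + 10*v^4 + 18*v^3 - 32*v^2 - 83*v - 42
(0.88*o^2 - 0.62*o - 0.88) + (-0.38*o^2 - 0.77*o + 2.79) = 0.5*o^2 - 1.39*o + 1.91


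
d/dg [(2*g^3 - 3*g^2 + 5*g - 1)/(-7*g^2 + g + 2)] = (-14*g^4 + 4*g^3 + 44*g^2 - 26*g + 11)/(49*g^4 - 14*g^3 - 27*g^2 + 4*g + 4)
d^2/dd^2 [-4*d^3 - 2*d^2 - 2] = -24*d - 4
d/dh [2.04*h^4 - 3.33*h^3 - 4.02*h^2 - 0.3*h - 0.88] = 8.16*h^3 - 9.99*h^2 - 8.04*h - 0.3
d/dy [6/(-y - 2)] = 6/(y + 2)^2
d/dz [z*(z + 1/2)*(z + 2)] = 3*z^2 + 5*z + 1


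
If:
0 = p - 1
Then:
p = 1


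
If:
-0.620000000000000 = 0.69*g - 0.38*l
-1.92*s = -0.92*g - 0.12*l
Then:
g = 1.68732654949121*s - 0.172062904717854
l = 3.06382978723404*s + 1.31914893617021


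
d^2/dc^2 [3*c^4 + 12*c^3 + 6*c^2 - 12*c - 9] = 36*c^2 + 72*c + 12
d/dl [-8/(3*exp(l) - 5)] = 24*exp(l)/(3*exp(l) - 5)^2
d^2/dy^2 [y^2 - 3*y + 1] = 2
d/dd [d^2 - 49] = 2*d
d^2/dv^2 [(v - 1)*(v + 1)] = 2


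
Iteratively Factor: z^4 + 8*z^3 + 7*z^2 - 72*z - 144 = (z - 3)*(z^3 + 11*z^2 + 40*z + 48) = (z - 3)*(z + 4)*(z^2 + 7*z + 12) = (z - 3)*(z + 3)*(z + 4)*(z + 4)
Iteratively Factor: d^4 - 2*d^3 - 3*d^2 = (d)*(d^3 - 2*d^2 - 3*d) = d*(d - 3)*(d^2 + d) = d^2*(d - 3)*(d + 1)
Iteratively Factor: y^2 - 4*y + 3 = (y - 1)*(y - 3)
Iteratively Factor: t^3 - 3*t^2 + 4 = (t - 2)*(t^2 - t - 2) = (t - 2)*(t + 1)*(t - 2)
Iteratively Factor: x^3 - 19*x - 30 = (x - 5)*(x^2 + 5*x + 6) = (x - 5)*(x + 3)*(x + 2)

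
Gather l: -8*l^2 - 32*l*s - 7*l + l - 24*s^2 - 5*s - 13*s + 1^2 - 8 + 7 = -8*l^2 + l*(-32*s - 6) - 24*s^2 - 18*s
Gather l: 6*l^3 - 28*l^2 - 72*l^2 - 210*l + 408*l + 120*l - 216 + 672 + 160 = 6*l^3 - 100*l^2 + 318*l + 616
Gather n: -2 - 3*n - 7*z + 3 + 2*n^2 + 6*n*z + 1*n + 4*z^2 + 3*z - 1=2*n^2 + n*(6*z - 2) + 4*z^2 - 4*z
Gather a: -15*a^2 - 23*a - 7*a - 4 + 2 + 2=-15*a^2 - 30*a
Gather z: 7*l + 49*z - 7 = 7*l + 49*z - 7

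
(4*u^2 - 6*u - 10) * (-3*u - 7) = -12*u^3 - 10*u^2 + 72*u + 70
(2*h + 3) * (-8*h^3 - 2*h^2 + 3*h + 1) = -16*h^4 - 28*h^3 + 11*h + 3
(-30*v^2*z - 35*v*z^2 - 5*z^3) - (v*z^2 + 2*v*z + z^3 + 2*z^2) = -30*v^2*z - 36*v*z^2 - 2*v*z - 6*z^3 - 2*z^2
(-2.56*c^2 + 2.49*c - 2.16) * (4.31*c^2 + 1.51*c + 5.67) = -11.0336*c^4 + 6.8663*c^3 - 20.0649*c^2 + 10.8567*c - 12.2472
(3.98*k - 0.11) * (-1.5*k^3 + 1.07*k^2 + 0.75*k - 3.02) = -5.97*k^4 + 4.4236*k^3 + 2.8673*k^2 - 12.1021*k + 0.3322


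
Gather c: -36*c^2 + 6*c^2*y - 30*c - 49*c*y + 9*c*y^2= c^2*(6*y - 36) + c*(9*y^2 - 49*y - 30)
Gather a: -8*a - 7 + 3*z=-8*a + 3*z - 7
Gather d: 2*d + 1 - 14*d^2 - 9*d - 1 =-14*d^2 - 7*d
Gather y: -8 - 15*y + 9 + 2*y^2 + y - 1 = 2*y^2 - 14*y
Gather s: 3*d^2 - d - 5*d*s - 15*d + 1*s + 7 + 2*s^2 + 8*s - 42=3*d^2 - 16*d + 2*s^2 + s*(9 - 5*d) - 35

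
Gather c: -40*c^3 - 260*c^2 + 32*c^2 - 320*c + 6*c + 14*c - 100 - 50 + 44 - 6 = -40*c^3 - 228*c^2 - 300*c - 112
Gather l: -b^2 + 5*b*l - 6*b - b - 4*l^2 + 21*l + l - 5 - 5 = -b^2 - 7*b - 4*l^2 + l*(5*b + 22) - 10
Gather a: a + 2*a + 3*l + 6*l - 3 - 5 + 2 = 3*a + 9*l - 6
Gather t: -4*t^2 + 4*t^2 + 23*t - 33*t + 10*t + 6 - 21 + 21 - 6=0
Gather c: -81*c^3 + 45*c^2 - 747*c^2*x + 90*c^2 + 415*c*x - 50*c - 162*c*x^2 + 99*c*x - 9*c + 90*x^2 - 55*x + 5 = -81*c^3 + c^2*(135 - 747*x) + c*(-162*x^2 + 514*x - 59) + 90*x^2 - 55*x + 5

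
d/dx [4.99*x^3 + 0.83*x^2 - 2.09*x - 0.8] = 14.97*x^2 + 1.66*x - 2.09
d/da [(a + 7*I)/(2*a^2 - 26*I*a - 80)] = (a^2 - 13*I*a - (a + 7*I)*(2*a - 13*I) - 40)/(2*(-a^2 + 13*I*a + 40)^2)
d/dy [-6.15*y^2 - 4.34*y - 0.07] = -12.3*y - 4.34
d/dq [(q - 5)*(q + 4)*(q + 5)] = 3*q^2 + 8*q - 25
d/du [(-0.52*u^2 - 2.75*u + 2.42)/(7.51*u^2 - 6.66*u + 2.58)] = (24.1157*u^2 - 39.0316*u + 9.0222)/(56.4001*u^4 - 100.0332*u^3 + 83.1072*u^2 - 34.3656*u + 6.6564)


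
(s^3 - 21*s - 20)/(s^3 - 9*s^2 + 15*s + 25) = (s + 4)/(s - 5)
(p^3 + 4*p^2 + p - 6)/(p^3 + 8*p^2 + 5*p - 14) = (p + 3)/(p + 7)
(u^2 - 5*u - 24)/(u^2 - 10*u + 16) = (u + 3)/(u - 2)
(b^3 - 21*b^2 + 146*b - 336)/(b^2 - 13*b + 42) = b - 8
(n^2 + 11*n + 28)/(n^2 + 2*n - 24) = (n^2 + 11*n + 28)/(n^2 + 2*n - 24)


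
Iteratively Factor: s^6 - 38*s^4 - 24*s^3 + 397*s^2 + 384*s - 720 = (s - 5)*(s^5 + 5*s^4 - 13*s^3 - 89*s^2 - 48*s + 144) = (s - 5)*(s - 4)*(s^4 + 9*s^3 + 23*s^2 + 3*s - 36) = (s - 5)*(s - 4)*(s + 3)*(s^3 + 6*s^2 + 5*s - 12) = (s - 5)*(s - 4)*(s + 3)^2*(s^2 + 3*s - 4) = (s - 5)*(s - 4)*(s + 3)^2*(s + 4)*(s - 1)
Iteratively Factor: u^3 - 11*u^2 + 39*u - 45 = (u - 3)*(u^2 - 8*u + 15) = (u - 3)^2*(u - 5)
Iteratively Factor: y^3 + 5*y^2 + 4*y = (y + 1)*(y^2 + 4*y) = y*(y + 1)*(y + 4)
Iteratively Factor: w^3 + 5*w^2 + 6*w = (w + 2)*(w^2 + 3*w) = w*(w + 2)*(w + 3)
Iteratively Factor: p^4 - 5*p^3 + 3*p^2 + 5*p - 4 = (p + 1)*(p^3 - 6*p^2 + 9*p - 4) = (p - 1)*(p + 1)*(p^2 - 5*p + 4) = (p - 4)*(p - 1)*(p + 1)*(p - 1)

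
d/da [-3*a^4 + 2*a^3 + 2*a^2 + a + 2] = -12*a^3 + 6*a^2 + 4*a + 1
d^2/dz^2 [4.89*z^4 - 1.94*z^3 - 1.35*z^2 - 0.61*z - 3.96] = 58.68*z^2 - 11.64*z - 2.7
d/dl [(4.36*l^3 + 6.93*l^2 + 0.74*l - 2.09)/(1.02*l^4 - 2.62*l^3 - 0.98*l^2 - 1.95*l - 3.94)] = (-4.4472*l^6 - 14.1372*l^5 + 11.6194*l^4 - 4.5992*l^3 - 80.7509*l^2 - 58.7048*l - 6.9911)/(1.0404*l^8 - 5.3448*l^7 + 4.8652*l^6 + 1.1572*l^5 + 3.1408*l^4 + 24.4676*l^3 + 11.5249*l^2 + 15.366*l + 15.5236)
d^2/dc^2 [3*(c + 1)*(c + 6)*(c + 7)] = 18*c + 84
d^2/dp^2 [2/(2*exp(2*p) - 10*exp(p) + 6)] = ((5 - 4*exp(p))*(exp(2*p) - 5*exp(p) + 3) + 2*(2*exp(p) - 5)^2*exp(p))*exp(p)/(exp(2*p) - 5*exp(p) + 3)^3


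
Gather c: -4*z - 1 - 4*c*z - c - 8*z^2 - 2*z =c*(-4*z - 1) - 8*z^2 - 6*z - 1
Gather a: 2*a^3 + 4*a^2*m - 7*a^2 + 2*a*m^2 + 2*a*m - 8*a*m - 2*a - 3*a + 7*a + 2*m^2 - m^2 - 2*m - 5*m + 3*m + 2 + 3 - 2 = 2*a^3 + a^2*(4*m - 7) + a*(2*m^2 - 6*m + 2) + m^2 - 4*m + 3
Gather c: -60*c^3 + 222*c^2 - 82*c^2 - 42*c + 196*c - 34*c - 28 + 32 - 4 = -60*c^3 + 140*c^2 + 120*c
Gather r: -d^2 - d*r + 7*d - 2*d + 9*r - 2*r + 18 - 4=-d^2 + 5*d + r*(7 - d) + 14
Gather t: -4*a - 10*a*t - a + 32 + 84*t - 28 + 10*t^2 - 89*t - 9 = -5*a + 10*t^2 + t*(-10*a - 5) - 5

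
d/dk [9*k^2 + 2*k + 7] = 18*k + 2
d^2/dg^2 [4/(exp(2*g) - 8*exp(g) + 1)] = 16*((2 - exp(g))*(exp(2*g) - 8*exp(g) + 1) + 2*(exp(g) - 4)^2*exp(g))*exp(g)/(exp(2*g) - 8*exp(g) + 1)^3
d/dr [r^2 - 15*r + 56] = 2*r - 15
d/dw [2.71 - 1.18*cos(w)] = 1.18*sin(w)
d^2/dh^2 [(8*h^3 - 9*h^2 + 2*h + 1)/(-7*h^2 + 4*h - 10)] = 2*(586*h^3 - 1077*h^2 - 1896*h + 874)/(343*h^6 - 588*h^5 + 1806*h^4 - 1744*h^3 + 2580*h^2 - 1200*h + 1000)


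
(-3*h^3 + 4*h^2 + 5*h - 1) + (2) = -3*h^3 + 4*h^2 + 5*h + 1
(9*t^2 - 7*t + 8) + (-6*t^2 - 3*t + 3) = 3*t^2 - 10*t + 11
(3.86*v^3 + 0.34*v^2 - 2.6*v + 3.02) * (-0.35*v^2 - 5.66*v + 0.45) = -1.351*v^5 - 21.9666*v^4 + 0.7226*v^3 + 13.812*v^2 - 18.2632*v + 1.359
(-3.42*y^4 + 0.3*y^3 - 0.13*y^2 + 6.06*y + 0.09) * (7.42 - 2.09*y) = 7.1478*y^5 - 26.0034*y^4 + 2.4977*y^3 - 13.63*y^2 + 44.7771*y + 0.6678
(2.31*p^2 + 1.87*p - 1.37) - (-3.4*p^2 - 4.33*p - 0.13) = 5.71*p^2 + 6.2*p - 1.24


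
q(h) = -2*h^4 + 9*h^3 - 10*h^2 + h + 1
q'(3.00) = -32.00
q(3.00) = -5.00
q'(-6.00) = 2821.00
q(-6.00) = -4901.00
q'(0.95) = -0.49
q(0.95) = -0.99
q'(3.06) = -36.60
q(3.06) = -7.06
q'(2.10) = 3.98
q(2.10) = 3.45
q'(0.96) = -0.39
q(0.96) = -0.99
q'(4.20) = -199.42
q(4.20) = -126.75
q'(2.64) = -10.82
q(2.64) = 2.39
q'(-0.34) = 11.24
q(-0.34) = -0.88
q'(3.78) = -120.89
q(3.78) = -60.33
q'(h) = -8*h^3 + 27*h^2 - 20*h + 1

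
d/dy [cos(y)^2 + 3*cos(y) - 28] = -(2*cos(y) + 3)*sin(y)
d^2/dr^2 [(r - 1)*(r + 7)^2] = 6*r + 26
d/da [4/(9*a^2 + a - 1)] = 4*(-18*a - 1)/(9*a^2 + a - 1)^2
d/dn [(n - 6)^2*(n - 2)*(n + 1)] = 4*n^3 - 39*n^2 + 92*n - 12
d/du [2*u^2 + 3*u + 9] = 4*u + 3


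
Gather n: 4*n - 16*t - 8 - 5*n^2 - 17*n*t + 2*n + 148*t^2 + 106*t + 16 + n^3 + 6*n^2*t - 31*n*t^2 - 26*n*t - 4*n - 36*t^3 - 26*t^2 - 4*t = n^3 + n^2*(6*t - 5) + n*(-31*t^2 - 43*t + 2) - 36*t^3 + 122*t^2 + 86*t + 8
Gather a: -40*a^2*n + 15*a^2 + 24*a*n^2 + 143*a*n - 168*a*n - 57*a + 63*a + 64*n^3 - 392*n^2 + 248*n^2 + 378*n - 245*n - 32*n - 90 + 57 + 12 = a^2*(15 - 40*n) + a*(24*n^2 - 25*n + 6) + 64*n^3 - 144*n^2 + 101*n - 21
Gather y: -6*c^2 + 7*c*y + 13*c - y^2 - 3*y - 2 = -6*c^2 + 13*c - y^2 + y*(7*c - 3) - 2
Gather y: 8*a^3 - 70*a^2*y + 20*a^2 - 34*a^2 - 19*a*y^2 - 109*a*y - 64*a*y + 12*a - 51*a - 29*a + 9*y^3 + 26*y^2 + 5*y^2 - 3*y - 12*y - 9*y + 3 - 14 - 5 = 8*a^3 - 14*a^2 - 68*a + 9*y^3 + y^2*(31 - 19*a) + y*(-70*a^2 - 173*a - 24) - 16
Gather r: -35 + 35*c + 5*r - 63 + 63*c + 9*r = 98*c + 14*r - 98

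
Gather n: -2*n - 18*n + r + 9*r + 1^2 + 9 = -20*n + 10*r + 10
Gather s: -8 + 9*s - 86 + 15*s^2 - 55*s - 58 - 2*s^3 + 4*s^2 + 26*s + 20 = -2*s^3 + 19*s^2 - 20*s - 132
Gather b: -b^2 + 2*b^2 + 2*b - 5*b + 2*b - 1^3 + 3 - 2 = b^2 - b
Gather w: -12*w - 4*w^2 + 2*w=-4*w^2 - 10*w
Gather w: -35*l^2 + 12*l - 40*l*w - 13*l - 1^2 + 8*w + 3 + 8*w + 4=-35*l^2 - l + w*(16 - 40*l) + 6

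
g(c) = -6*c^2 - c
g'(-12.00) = 143.00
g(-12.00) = -852.00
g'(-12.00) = 143.00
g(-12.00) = -852.00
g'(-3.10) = 36.20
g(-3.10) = -54.56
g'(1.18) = -15.16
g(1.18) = -9.53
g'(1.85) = -23.20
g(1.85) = -22.38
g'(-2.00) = 23.00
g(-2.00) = -22.00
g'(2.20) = -27.40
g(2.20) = -31.24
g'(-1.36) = 15.32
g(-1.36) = -9.74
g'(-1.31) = 14.72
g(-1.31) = -8.99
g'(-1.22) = 13.64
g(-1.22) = -7.71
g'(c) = -12*c - 1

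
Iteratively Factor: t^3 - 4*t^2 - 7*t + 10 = (t - 1)*(t^2 - 3*t - 10) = (t - 5)*(t - 1)*(t + 2)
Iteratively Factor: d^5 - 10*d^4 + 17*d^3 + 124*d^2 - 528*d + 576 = (d - 4)*(d^4 - 6*d^3 - 7*d^2 + 96*d - 144) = (d - 4)*(d - 3)*(d^3 - 3*d^2 - 16*d + 48) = (d - 4)^2*(d - 3)*(d^2 + d - 12) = (d - 4)^2*(d - 3)^2*(d + 4)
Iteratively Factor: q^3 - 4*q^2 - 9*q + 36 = (q - 3)*(q^2 - q - 12) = (q - 4)*(q - 3)*(q + 3)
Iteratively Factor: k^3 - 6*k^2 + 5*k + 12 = (k + 1)*(k^2 - 7*k + 12) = (k - 4)*(k + 1)*(k - 3)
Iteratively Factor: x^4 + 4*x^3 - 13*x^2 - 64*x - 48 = (x + 4)*(x^3 - 13*x - 12) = (x - 4)*(x + 4)*(x^2 + 4*x + 3) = (x - 4)*(x + 3)*(x + 4)*(x + 1)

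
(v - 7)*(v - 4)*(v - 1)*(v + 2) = v^4 - 10*v^3 + 15*v^2 + 50*v - 56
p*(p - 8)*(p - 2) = p^3 - 10*p^2 + 16*p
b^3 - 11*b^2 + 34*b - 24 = (b - 6)*(b - 4)*(b - 1)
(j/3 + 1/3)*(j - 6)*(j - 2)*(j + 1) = j^4/3 - 2*j^3 - j^2 + 16*j/3 + 4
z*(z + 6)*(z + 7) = z^3 + 13*z^2 + 42*z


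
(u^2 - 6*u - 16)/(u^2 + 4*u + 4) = (u - 8)/(u + 2)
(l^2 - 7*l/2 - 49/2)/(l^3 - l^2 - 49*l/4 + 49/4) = 2*(l - 7)/(2*l^2 - 9*l + 7)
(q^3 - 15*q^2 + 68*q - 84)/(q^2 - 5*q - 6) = (q^2 - 9*q + 14)/(q + 1)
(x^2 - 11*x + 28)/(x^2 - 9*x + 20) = (x - 7)/(x - 5)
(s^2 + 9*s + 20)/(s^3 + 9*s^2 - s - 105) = (s + 4)/(s^2 + 4*s - 21)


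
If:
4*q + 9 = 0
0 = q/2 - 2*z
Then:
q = -9/4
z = -9/16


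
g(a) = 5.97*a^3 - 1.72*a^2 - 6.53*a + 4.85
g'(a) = 17.91*a^2 - 3.44*a - 6.53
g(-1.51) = -9.77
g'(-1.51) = 39.50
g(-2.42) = -74.03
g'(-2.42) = 106.68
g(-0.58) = 6.89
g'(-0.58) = 1.49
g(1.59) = 14.12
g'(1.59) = 33.28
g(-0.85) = 5.49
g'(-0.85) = 9.33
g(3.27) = 173.85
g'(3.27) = 173.73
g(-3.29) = -204.88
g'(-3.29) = 198.65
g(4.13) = 369.10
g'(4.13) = 284.75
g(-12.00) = -10480.63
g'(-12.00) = 2613.79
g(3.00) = 130.97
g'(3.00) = 144.34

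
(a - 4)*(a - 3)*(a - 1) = a^3 - 8*a^2 + 19*a - 12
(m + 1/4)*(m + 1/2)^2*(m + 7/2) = m^4 + 19*m^3/4 + 39*m^2/8 + 29*m/16 + 7/32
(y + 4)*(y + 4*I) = y^2 + 4*y + 4*I*y + 16*I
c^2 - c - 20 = (c - 5)*(c + 4)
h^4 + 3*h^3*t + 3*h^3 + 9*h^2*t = h^2*(h + 3)*(h + 3*t)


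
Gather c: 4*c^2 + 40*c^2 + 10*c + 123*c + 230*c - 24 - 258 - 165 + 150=44*c^2 + 363*c - 297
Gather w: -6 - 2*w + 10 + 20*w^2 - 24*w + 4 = 20*w^2 - 26*w + 8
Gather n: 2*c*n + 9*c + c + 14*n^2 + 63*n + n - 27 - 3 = 10*c + 14*n^2 + n*(2*c + 64) - 30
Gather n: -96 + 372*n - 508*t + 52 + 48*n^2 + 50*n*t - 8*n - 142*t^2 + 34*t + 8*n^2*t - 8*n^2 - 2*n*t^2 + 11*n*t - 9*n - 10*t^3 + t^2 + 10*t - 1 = n^2*(8*t + 40) + n*(-2*t^2 + 61*t + 355) - 10*t^3 - 141*t^2 - 464*t - 45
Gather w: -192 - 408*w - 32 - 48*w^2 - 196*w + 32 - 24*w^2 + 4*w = -72*w^2 - 600*w - 192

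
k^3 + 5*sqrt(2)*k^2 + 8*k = k*(k + sqrt(2))*(k + 4*sqrt(2))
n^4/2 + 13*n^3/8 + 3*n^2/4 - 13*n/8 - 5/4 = (n/2 + 1)*(n - 1)*(n + 1)*(n + 5/4)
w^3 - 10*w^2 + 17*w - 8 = (w - 8)*(w - 1)^2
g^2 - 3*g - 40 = (g - 8)*(g + 5)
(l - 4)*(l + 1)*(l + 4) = l^3 + l^2 - 16*l - 16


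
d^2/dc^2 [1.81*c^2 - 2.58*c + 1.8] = 3.62000000000000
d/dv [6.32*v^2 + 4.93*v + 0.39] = 12.64*v + 4.93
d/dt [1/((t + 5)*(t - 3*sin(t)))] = (-t + (t + 5)*(3*cos(t) - 1) + 3*sin(t))/((t + 5)^2*(t - 3*sin(t))^2)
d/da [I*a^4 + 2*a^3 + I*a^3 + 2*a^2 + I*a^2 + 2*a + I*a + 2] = 4*I*a^3 + 3*a^2*(2 + I) + 2*a*(2 + I) + 2 + I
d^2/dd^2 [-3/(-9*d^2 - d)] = 6*(-9*d*(9*d + 1) + (18*d + 1)^2)/(d^3*(9*d + 1)^3)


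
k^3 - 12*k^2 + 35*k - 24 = (k - 8)*(k - 3)*(k - 1)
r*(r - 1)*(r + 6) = r^3 + 5*r^2 - 6*r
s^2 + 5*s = s*(s + 5)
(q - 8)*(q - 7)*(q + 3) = q^3 - 12*q^2 + 11*q + 168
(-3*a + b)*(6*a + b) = -18*a^2 + 3*a*b + b^2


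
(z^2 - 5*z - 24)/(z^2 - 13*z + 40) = (z + 3)/(z - 5)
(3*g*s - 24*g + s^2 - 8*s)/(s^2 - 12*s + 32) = (3*g + s)/(s - 4)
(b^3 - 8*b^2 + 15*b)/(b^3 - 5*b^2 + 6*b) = (b - 5)/(b - 2)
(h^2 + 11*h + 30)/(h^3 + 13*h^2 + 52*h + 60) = 1/(h + 2)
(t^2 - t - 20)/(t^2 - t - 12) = (-t^2 + t + 20)/(-t^2 + t + 12)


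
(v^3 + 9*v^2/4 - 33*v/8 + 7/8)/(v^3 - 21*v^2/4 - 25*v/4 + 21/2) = (8*v^2 + 26*v - 7)/(2*(4*v^2 - 17*v - 42))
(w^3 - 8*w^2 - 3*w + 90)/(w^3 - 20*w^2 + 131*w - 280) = (w^2 - 3*w - 18)/(w^2 - 15*w + 56)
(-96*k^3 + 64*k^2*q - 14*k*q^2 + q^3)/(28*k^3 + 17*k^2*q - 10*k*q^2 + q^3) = (24*k^2 - 10*k*q + q^2)/(-7*k^2 - 6*k*q + q^2)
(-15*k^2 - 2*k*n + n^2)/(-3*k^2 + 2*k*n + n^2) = (5*k - n)/(k - n)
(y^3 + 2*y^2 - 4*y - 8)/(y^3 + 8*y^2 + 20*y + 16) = (y - 2)/(y + 4)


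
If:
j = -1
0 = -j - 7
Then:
No Solution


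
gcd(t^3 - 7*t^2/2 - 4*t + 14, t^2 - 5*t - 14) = t + 2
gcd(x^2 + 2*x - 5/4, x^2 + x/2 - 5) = x + 5/2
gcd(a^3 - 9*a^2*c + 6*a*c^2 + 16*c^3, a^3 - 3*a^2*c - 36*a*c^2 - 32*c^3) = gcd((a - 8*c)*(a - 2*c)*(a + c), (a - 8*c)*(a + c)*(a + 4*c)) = a^2 - 7*a*c - 8*c^2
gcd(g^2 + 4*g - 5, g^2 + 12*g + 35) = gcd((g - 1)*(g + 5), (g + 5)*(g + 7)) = g + 5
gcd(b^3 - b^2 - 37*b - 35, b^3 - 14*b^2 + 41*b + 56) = b^2 - 6*b - 7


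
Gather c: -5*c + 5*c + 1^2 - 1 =0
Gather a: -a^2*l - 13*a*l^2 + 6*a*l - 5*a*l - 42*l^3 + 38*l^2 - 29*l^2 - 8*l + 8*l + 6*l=-a^2*l + a*(-13*l^2 + l) - 42*l^3 + 9*l^2 + 6*l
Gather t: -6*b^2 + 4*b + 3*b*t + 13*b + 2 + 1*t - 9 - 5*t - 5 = -6*b^2 + 17*b + t*(3*b - 4) - 12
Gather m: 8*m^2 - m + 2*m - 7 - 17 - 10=8*m^2 + m - 34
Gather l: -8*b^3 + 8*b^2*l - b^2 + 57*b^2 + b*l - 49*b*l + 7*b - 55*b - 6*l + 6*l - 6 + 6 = -8*b^3 + 56*b^2 - 48*b + l*(8*b^2 - 48*b)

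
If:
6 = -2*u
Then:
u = -3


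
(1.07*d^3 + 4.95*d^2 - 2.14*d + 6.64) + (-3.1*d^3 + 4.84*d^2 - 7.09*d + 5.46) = -2.03*d^3 + 9.79*d^2 - 9.23*d + 12.1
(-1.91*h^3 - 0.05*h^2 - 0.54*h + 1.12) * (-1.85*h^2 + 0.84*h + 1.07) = 3.5335*h^5 - 1.5119*h^4 - 1.0867*h^3 - 2.5791*h^2 + 0.363*h + 1.1984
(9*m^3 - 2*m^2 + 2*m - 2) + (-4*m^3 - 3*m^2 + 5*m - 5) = 5*m^3 - 5*m^2 + 7*m - 7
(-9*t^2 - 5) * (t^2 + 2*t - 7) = -9*t^4 - 18*t^3 + 58*t^2 - 10*t + 35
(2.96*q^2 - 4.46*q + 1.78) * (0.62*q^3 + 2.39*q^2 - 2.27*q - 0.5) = 1.8352*q^5 + 4.3092*q^4 - 16.275*q^3 + 12.8984*q^2 - 1.8106*q - 0.89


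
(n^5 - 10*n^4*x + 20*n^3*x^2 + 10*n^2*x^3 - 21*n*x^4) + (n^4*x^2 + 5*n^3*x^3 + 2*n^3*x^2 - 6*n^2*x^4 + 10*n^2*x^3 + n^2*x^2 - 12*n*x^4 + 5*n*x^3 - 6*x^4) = n^5 + n^4*x^2 - 10*n^4*x + 5*n^3*x^3 + 22*n^3*x^2 - 6*n^2*x^4 + 20*n^2*x^3 + n^2*x^2 - 33*n*x^4 + 5*n*x^3 - 6*x^4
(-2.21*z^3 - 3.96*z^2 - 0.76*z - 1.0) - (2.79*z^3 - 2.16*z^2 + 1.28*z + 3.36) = -5.0*z^3 - 1.8*z^2 - 2.04*z - 4.36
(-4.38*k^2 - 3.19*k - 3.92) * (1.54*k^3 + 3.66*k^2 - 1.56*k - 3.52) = -6.7452*k^5 - 20.9434*k^4 - 10.8794*k^3 + 6.0468*k^2 + 17.344*k + 13.7984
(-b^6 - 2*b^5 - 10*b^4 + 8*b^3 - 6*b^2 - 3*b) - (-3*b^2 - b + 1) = -b^6 - 2*b^5 - 10*b^4 + 8*b^3 - 3*b^2 - 2*b - 1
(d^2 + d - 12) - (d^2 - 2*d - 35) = 3*d + 23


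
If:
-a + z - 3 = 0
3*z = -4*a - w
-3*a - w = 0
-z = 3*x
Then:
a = -9/4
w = 27/4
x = -1/4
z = 3/4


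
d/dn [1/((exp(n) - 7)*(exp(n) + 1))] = 2*(3 - exp(n))*exp(n)/(exp(4*n) - 12*exp(3*n) + 22*exp(2*n) + 84*exp(n) + 49)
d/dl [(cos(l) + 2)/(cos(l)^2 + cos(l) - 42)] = (cos(l)^2 + 4*cos(l) + 44)*sin(l)/(cos(l)^2 + cos(l) - 42)^2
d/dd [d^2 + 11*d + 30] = 2*d + 11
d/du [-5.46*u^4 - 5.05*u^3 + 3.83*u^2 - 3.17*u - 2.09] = -21.84*u^3 - 15.15*u^2 + 7.66*u - 3.17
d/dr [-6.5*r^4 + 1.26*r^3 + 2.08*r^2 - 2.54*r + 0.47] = -26.0*r^3 + 3.78*r^2 + 4.16*r - 2.54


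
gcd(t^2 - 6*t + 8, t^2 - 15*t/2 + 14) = t - 4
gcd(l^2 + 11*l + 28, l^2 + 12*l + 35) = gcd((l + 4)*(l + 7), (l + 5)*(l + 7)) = l + 7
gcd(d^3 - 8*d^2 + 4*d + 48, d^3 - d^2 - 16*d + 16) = d - 4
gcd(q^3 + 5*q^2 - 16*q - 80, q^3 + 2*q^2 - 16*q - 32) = q^2 - 16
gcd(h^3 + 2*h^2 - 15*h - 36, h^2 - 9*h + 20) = h - 4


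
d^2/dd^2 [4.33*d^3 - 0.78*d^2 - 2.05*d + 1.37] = 25.98*d - 1.56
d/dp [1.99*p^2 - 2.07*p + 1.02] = 3.98*p - 2.07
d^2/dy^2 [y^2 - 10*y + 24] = 2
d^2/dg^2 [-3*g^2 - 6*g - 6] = -6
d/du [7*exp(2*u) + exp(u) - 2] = (14*exp(u) + 1)*exp(u)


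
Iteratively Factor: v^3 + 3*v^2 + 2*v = (v)*(v^2 + 3*v + 2) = v*(v + 1)*(v + 2)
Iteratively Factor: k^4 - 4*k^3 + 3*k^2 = (k)*(k^3 - 4*k^2 + 3*k) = k^2*(k^2 - 4*k + 3) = k^2*(k - 1)*(k - 3)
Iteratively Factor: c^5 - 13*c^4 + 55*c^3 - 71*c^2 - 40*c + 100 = (c - 2)*(c^4 - 11*c^3 + 33*c^2 - 5*c - 50) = (c - 5)*(c - 2)*(c^3 - 6*c^2 + 3*c + 10) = (c - 5)*(c - 2)^2*(c^2 - 4*c - 5) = (c - 5)*(c - 2)^2*(c + 1)*(c - 5)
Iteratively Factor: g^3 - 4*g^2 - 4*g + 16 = (g - 2)*(g^2 - 2*g - 8) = (g - 2)*(g + 2)*(g - 4)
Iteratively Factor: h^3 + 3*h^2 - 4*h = (h + 4)*(h^2 - h) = h*(h + 4)*(h - 1)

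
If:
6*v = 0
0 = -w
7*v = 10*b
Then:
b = 0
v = 0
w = 0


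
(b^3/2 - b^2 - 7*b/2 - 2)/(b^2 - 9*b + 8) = (b^3 - 2*b^2 - 7*b - 4)/(2*(b^2 - 9*b + 8))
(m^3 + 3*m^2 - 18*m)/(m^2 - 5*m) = (m^2 + 3*m - 18)/(m - 5)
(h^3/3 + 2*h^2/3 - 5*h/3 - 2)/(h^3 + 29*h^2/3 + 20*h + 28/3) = (h^3 + 2*h^2 - 5*h - 6)/(3*h^3 + 29*h^2 + 60*h + 28)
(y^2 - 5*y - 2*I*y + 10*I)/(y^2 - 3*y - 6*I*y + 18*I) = (y^2 - 5*y - 2*I*y + 10*I)/(y^2 - 3*y - 6*I*y + 18*I)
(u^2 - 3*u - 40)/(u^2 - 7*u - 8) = (u + 5)/(u + 1)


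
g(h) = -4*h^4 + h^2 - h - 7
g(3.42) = -545.95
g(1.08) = -12.36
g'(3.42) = -634.19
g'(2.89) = -381.42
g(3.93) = -949.66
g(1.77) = -44.90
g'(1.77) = -86.18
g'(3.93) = -964.32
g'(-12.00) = 27623.00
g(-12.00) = -82795.00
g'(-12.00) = 27623.00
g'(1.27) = -31.23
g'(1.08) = -19.00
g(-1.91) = -54.68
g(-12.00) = -82795.00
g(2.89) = -280.57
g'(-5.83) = 3157.82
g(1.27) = -17.06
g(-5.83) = -4588.16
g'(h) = -16*h^3 + 2*h - 1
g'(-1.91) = 106.67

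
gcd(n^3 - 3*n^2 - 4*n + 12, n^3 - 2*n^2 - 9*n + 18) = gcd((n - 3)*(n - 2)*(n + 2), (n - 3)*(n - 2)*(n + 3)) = n^2 - 5*n + 6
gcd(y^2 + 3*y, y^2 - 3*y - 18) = y + 3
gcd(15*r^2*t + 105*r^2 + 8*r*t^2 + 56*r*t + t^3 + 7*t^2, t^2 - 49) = t + 7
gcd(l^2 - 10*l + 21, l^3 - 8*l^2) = 1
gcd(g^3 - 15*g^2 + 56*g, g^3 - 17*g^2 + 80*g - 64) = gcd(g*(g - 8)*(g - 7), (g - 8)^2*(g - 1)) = g - 8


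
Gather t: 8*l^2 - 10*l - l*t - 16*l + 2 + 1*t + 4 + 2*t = 8*l^2 - 26*l + t*(3 - l) + 6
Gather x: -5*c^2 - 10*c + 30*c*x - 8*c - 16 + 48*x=-5*c^2 - 18*c + x*(30*c + 48) - 16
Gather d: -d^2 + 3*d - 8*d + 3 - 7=-d^2 - 5*d - 4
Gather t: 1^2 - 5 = -4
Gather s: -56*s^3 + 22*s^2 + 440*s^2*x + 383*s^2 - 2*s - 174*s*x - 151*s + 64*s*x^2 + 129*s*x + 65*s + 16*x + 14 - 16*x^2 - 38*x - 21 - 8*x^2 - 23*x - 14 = -56*s^3 + s^2*(440*x + 405) + s*(64*x^2 - 45*x - 88) - 24*x^2 - 45*x - 21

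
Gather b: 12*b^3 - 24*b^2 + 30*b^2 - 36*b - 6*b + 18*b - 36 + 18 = 12*b^3 + 6*b^2 - 24*b - 18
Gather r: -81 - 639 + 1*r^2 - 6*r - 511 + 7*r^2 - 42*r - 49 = 8*r^2 - 48*r - 1280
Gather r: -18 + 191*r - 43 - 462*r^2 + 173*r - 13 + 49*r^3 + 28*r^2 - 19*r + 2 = 49*r^3 - 434*r^2 + 345*r - 72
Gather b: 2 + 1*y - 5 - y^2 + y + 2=-y^2 + 2*y - 1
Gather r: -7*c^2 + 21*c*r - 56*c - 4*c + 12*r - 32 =-7*c^2 - 60*c + r*(21*c + 12) - 32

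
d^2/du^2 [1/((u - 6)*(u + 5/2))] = 4*(4*(u - 6)^2 + 2*(u - 6)*(2*u + 5) + (2*u + 5)^2)/((u - 6)^3*(2*u + 5)^3)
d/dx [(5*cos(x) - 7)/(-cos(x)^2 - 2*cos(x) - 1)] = (19 - 5*cos(x))*sin(x)/(cos(x) + 1)^3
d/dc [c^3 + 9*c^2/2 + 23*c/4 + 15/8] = 3*c^2 + 9*c + 23/4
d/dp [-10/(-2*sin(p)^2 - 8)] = -20*sin(2*p)/(cos(2*p) - 9)^2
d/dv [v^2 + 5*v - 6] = 2*v + 5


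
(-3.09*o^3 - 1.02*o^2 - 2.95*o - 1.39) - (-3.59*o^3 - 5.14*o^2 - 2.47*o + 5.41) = 0.5*o^3 + 4.12*o^2 - 0.48*o - 6.8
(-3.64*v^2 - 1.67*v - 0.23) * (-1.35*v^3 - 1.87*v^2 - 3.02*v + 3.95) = 4.914*v^5 + 9.0613*v^4 + 14.4262*v^3 - 8.9045*v^2 - 5.9019*v - 0.9085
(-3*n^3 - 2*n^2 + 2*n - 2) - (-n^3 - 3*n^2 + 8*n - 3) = -2*n^3 + n^2 - 6*n + 1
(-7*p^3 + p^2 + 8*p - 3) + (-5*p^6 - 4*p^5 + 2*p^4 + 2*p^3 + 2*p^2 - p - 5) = -5*p^6 - 4*p^5 + 2*p^4 - 5*p^3 + 3*p^2 + 7*p - 8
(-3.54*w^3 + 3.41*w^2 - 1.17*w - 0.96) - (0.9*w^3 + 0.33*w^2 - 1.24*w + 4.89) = -4.44*w^3 + 3.08*w^2 + 0.0700000000000001*w - 5.85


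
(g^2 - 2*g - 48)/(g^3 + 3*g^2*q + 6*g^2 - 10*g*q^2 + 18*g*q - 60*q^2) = (8 - g)/(-g^2 - 3*g*q + 10*q^2)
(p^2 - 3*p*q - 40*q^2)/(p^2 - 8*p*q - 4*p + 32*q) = (p + 5*q)/(p - 4)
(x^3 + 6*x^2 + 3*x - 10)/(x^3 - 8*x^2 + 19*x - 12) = (x^2 + 7*x + 10)/(x^2 - 7*x + 12)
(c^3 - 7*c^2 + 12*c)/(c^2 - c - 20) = c*(-c^2 + 7*c - 12)/(-c^2 + c + 20)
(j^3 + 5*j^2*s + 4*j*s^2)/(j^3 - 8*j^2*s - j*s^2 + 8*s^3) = j*(j + 4*s)/(j^2 - 9*j*s + 8*s^2)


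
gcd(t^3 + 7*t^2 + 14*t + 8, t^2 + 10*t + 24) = t + 4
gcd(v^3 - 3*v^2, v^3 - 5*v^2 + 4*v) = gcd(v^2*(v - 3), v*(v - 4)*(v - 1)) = v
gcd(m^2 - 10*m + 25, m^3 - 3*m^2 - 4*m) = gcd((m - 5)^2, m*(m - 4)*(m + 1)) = 1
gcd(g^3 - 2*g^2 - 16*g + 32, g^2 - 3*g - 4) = g - 4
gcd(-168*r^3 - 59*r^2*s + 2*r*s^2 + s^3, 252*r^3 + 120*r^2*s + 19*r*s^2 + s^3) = 7*r + s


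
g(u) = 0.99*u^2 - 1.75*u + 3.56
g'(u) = 1.98*u - 1.75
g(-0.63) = 5.06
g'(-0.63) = -3.00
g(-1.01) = 6.34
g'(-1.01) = -3.75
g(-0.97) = 6.19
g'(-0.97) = -3.67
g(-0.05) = 3.65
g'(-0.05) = -1.85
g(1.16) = 2.86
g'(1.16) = 0.55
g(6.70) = 36.28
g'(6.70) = 11.52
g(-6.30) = 53.88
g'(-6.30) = -14.22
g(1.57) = 3.25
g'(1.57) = 1.36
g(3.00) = 7.22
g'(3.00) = 4.19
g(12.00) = 125.12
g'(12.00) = 22.01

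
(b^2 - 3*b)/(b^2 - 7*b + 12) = b/(b - 4)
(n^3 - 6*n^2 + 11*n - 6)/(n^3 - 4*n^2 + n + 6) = (n - 1)/(n + 1)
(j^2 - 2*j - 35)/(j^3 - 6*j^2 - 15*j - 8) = (-j^2 + 2*j + 35)/(-j^3 + 6*j^2 + 15*j + 8)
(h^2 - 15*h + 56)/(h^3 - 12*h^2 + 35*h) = (h - 8)/(h*(h - 5))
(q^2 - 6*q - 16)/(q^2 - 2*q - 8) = (q - 8)/(q - 4)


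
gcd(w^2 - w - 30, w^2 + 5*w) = w + 5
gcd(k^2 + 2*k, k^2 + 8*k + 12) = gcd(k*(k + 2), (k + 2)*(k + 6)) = k + 2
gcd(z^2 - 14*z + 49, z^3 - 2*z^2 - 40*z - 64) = 1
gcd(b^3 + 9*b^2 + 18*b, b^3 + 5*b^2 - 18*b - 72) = b^2 + 9*b + 18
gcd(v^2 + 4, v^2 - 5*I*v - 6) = v - 2*I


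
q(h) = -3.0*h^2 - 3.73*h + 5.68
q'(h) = -6.0*h - 3.73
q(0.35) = 4.01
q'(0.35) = -5.83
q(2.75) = -27.26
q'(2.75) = -20.23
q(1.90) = -12.24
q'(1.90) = -15.13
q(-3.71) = -21.77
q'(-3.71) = 18.53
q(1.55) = -7.31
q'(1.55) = -13.03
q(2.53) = -22.96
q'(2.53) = -18.91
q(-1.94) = 1.63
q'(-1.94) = 7.91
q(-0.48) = 6.78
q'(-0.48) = -0.85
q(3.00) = -32.51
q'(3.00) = -21.73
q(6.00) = -124.70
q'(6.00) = -39.73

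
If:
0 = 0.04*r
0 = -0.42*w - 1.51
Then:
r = 0.00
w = -3.60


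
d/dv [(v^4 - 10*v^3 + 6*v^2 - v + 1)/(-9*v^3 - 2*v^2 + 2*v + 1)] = (-9*v^6 - 4*v^5 + 80*v^4 - 54*v^3 + 7*v^2 + 16*v - 3)/(81*v^6 + 36*v^5 - 32*v^4 - 26*v^3 + 4*v + 1)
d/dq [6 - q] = -1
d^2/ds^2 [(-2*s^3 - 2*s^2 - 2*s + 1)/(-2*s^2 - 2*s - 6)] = (-4*s^3 - 3*s^2 + 33*s + 14)/(s^6 + 3*s^5 + 12*s^4 + 19*s^3 + 36*s^2 + 27*s + 27)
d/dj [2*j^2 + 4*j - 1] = 4*j + 4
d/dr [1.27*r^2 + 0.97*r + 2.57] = 2.54*r + 0.97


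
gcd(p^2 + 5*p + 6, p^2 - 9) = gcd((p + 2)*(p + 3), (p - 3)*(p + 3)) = p + 3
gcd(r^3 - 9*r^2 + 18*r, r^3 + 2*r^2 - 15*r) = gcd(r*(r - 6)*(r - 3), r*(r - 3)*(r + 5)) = r^2 - 3*r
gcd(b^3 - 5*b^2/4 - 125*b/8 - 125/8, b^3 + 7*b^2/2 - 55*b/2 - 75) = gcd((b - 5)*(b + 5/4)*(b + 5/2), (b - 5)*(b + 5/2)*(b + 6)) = b^2 - 5*b/2 - 25/2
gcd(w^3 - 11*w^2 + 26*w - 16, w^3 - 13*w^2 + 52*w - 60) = w - 2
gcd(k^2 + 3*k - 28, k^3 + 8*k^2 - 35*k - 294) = k + 7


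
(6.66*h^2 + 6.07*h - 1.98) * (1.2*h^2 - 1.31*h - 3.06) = 7.992*h^4 - 1.4406*h^3 - 30.7073*h^2 - 15.9804*h + 6.0588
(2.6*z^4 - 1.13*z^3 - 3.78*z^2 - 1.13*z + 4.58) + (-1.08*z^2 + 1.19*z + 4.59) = 2.6*z^4 - 1.13*z^3 - 4.86*z^2 + 0.0600000000000001*z + 9.17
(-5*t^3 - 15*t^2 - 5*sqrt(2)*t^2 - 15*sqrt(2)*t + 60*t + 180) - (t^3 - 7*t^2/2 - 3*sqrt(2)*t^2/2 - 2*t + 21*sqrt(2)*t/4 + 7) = -6*t^3 - 23*t^2/2 - 7*sqrt(2)*t^2/2 - 81*sqrt(2)*t/4 + 62*t + 173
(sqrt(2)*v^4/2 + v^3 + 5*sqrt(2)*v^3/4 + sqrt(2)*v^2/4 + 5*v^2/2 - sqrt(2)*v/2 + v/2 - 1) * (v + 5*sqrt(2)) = sqrt(2)*v^5/2 + 5*sqrt(2)*v^4/4 + 6*v^4 + 21*sqrt(2)*v^3/4 + 15*v^3 + 3*v^2 + 12*sqrt(2)*v^2 - 6*v + 5*sqrt(2)*v/2 - 5*sqrt(2)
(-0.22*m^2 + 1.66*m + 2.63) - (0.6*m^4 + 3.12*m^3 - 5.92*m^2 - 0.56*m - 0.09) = -0.6*m^4 - 3.12*m^3 + 5.7*m^2 + 2.22*m + 2.72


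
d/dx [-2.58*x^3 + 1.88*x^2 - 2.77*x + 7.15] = -7.74*x^2 + 3.76*x - 2.77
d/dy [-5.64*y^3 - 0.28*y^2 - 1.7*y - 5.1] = -16.92*y^2 - 0.56*y - 1.7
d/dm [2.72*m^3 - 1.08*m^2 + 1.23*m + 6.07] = 8.16*m^2 - 2.16*m + 1.23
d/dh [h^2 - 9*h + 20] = 2*h - 9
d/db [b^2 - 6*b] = 2*b - 6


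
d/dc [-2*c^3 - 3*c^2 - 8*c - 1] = -6*c^2 - 6*c - 8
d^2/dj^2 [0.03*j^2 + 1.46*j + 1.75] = 0.0600000000000000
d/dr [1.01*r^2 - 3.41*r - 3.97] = 2.02*r - 3.41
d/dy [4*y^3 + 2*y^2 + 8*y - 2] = 12*y^2 + 4*y + 8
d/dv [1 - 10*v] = -10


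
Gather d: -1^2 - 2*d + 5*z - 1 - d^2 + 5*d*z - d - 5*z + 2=-d^2 + d*(5*z - 3)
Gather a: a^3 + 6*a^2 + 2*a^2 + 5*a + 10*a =a^3 + 8*a^2 + 15*a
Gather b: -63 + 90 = 27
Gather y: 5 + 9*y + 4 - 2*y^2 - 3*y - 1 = -2*y^2 + 6*y + 8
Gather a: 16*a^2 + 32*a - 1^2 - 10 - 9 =16*a^2 + 32*a - 20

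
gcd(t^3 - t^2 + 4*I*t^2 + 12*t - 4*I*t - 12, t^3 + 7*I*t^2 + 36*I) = t^2 + 4*I*t + 12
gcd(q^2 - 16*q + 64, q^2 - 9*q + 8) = q - 8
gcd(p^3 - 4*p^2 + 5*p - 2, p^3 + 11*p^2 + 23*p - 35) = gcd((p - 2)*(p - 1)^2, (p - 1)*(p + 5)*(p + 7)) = p - 1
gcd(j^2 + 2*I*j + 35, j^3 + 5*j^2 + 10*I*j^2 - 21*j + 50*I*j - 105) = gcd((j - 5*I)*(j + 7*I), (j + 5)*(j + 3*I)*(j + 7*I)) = j + 7*I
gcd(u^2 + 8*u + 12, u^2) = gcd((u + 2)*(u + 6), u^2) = 1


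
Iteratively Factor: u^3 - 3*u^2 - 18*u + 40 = (u - 5)*(u^2 + 2*u - 8) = (u - 5)*(u - 2)*(u + 4)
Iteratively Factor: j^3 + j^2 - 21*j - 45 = (j + 3)*(j^2 - 2*j - 15) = (j - 5)*(j + 3)*(j + 3)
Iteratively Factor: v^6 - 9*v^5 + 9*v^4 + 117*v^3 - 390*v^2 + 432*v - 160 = (v - 1)*(v^5 - 8*v^4 + v^3 + 118*v^2 - 272*v + 160) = (v - 1)*(v + 4)*(v^4 - 12*v^3 + 49*v^2 - 78*v + 40) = (v - 1)^2*(v + 4)*(v^3 - 11*v^2 + 38*v - 40) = (v - 4)*(v - 1)^2*(v + 4)*(v^2 - 7*v + 10) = (v - 4)*(v - 2)*(v - 1)^2*(v + 4)*(v - 5)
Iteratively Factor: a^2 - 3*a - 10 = (a + 2)*(a - 5)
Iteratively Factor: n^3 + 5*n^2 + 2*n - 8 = (n + 4)*(n^2 + n - 2) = (n + 2)*(n + 4)*(n - 1)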